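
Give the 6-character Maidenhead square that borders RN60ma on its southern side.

Latitude subsquare a = 0; −1 → -1, wraps to 23 = x, carry into square.
Latitude square 0; −1 → -1, wraps to 9, carry into field.
Latitude field N = 13; −1 → 12 = M.
The longitude characters are unchanged.

RM69mx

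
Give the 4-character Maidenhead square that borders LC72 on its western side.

Longitude square 7; −1 → 6.
The latitude characters are unchanged.

LC62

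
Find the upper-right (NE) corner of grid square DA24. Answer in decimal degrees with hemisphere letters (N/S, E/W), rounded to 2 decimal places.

Field D=3, A=0: +3·20° lon, +0·10° lat → SW at lon -120°, lat -90°.
Square 2, 4: +2·2° lon, +4·1° lat → SW at lon -116°, lat -86°.
Cell spans 2° lon × 1° lat. NE corner is SW corner plus one full cell.
latitude 85.00° S, longitude 114.00° W.

85.00° S, 114.00° W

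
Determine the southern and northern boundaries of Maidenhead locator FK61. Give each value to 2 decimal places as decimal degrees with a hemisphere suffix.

11.00° N, 12.00° N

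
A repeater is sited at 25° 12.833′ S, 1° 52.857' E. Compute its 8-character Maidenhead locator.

JG04ws58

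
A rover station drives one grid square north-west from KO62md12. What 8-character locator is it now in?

KO62md03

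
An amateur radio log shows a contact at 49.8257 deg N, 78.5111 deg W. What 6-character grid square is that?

FN09rt

Add 180° to longitude and 90° to latitude: 101.4889, 139.8257.
Field: 101.4889/20 → 5 → F, 139.8257/10 → 13 → N; chars FN.
Square: 1.4889/2 → 0, 9.8257/1 → 9; chars 09.
Subsquare: 1.4889/0.0833333 → 17 → r, 0.8257/0.0416667 → 19 → t; chars rt.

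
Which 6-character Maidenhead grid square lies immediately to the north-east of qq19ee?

Longitude subsquare e = 4; +1 → 5 = f.
Latitude subsquare e = 4; +1 → 5 = f.

QQ19ff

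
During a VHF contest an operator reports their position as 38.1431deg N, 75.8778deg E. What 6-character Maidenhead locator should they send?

MM78wd

Add 180° to longitude and 90° to latitude: 255.8778, 128.1431.
Field: lon ⌊255.8778/20⌋ = 12 → M; lat ⌊128.1431/10⌋ = 12 → M.
Square: lon ⌊15.8778/2⌋ = 7; lat ⌊8.1431/1⌋ = 8.
Subsquare: lon ⌊1.8778/0.0833333⌋ = 22 → w; lat ⌊0.1431/0.0416667⌋ = 3 → d.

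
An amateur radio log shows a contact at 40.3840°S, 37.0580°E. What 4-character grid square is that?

KE89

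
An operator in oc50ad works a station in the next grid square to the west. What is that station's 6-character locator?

Longitude subsquare a = 0; −1 → -1, wraps to 23 = x, carry into square.
Longitude square 5; −1 → 4.
The latitude characters are unchanged.

OC40xd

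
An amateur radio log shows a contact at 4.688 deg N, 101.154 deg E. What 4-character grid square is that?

OJ04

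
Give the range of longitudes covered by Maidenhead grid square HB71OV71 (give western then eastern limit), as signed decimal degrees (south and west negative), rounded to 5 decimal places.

Field H=7, B=1: +7·20° lon, +1·10° lat → SW at lon -40°, lat -80°.
Square 7, 1: +7·2° lon, +1·1° lat → SW at lon -26°, lat -79°.
Subsquare o=14, v=21: +14·0.0833333° lon, +21·0.0416667° lat → SW at lon -24.8333°, lat -78.125°.
Extended square 7, 1: +7·0.00833333° lon, +1·0.00416667° lat → SW at lon -24.775°, lat -78.1208°.
Cell spans 0.00833333° lon × 0.00416667° lat.
west -24.77500, east -24.76667.

-24.77500, -24.76667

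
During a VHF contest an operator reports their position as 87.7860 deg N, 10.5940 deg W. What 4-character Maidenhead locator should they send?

Add 180° to longitude and 90° to latitude: 169.41, 177.79.
Field (20°×10°, letters A–R): 169.41/20 → 8 → I, 177.79/10 → 17 → R; chars IR.
Square (2°×1°, digits 0–9): 9.41/2 → 4, 7.79/1 → 7; chars 47.

IR47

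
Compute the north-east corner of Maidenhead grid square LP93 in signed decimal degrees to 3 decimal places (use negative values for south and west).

64.000, 60.000

Field L=11, P=15: +11·20° lon, +15·10° lat → SW at lon 40°, lat 60°.
Square 9, 3: +9·2° lon, +3·1° lat → SW at lon 58°, lat 63°.
Cell spans 2° lon × 1° lat. NE corner is SW corner plus one full cell.
latitude 64.000, longitude 60.000.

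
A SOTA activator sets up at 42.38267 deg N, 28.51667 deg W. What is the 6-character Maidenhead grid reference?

Shift to the Maidenhead origin (180°W, 90°S): lon 151.4833, lat 132.3827.
Field: 151.4833/20 → 7 → H, 132.3827/10 → 13 → N; chars HN.
Square: 11.4833/2 → 5, 2.3827/1 → 2; chars 52.
Subsquare: 1.4833/0.0833333 → 17 → r, 0.3827/0.0416667 → 9 → j; chars rj.

HN52rj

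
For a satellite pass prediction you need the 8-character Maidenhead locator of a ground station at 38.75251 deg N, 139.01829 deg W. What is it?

Add 180° to longitude and 90° to latitude: 40.98171, 128.75251.
Field: 40.98171/20 → 2 → C, 128.75251/10 → 12 → M; chars CM.
Square: 0.98171/2 → 0, 8.75251/1 → 8; chars 08.
Subsquare: 0.98171/0.0833333 → 11 → l, 0.75251/0.0416667 → 18 → s; chars ls.
Extended square: 0.06504/0.00833333 → 7, 0.00251/0.00416667 → 0; chars 70.

CM08ls70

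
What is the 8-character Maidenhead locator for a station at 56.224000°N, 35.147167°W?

HO26kf23

Offset from 180°W / 90°S: lon 144.85283°, lat 146.22400°.
Field: 144.85283/20 → 7 → H, 146.22400/10 → 14 → O; chars HO.
Square: 4.85283/2 → 2, 6.22400/1 → 6; chars 26.
Subsquare: 0.85283/0.0833333 → 10 → k, 0.22400/0.0416667 → 5 → f; chars kf.
Extended square: 0.01950/0.00833333 → 2, 0.01567/0.00416667 → 3; chars 23.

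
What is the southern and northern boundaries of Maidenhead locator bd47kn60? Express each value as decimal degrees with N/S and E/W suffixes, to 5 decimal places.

52.45833° S, 52.45417° S

Field B=1, D=3: +1·20° lon, +3·10° lat → SW at lon -160°, lat -60°.
Square 4, 7: +4·2° lon, +7·1° lat → SW at lon -152°, lat -53°.
Subsquare k=10, n=13: +10·0.0833333° lon, +13·0.0416667° lat → SW at lon -151.167°, lat -52.4583°.
Extended square 6, 0: +6·0.00833333° lon, +0·0.00416667° lat → SW at lon -151.117°, lat -52.4583°.
Cell spans 0.00833333° lon × 0.00416667° lat.
south 52.45833° S, north 52.45417° S.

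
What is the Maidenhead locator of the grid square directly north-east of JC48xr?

JC58as

Longitude subsquare x = 23; +1 → 24, wraps to 0 = a, carry into square.
Longitude square 4; +1 → 5.
Latitude subsquare r = 17; +1 → 18 = s.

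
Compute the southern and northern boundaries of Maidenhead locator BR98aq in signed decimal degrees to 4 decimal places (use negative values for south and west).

88.6667, 88.7083

Field B=1, R=17: +1·20° lon, +17·10° lat → SW at lon -160°, lat 80°.
Square 9, 8: +9·2° lon, +8·1° lat → SW at lon -142°, lat 88°.
Subsquare a=0, q=16: +0·0.0833333° lon, +16·0.0416667° lat → SW at lon -142°, lat 88.6667°.
Cell spans 0.0833333° lon × 0.0416667° lat.
south 88.6667, north 88.7083.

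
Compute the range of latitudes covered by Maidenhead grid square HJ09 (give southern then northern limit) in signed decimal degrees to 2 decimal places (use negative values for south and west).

9.00, 10.00

Field H=7, J=9: +7·20° lon, +9·10° lat → SW at lon -40°, lat 0°.
Square 0, 9: +0·2° lon, +9·1° lat → SW at lon -40°, lat 9°.
Cell spans 2° lon × 1° lat.
south 9.00, north 10.00.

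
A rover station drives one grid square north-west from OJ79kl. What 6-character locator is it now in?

Longitude subsquare k = 10; −1 → 9 = j.
Latitude subsquare l = 11; +1 → 12 = m.

OJ79jm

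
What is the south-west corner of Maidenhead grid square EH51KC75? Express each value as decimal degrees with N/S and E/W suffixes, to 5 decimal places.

Field E=4, H=7: +4·20° lon, +7·10° lat → SW at lon -100°, lat -20°.
Square 5, 1: +5·2° lon, +1·1° lat → SW at lon -90°, lat -19°.
Subsquare k=10, c=2: +10·0.0833333° lon, +2·0.0416667° lat → SW at lon -89.1667°, lat -18.9167°.
Extended square 7, 5: +7·0.00833333° lon, +5·0.00416667° lat → SW at lon -89.1083°, lat -18.8958°.
latitude 18.89583° S, longitude 89.10833° W.

18.89583° S, 89.10833° W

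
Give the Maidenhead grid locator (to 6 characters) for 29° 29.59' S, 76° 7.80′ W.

Offset from 180°W / 90°S: lon 103.8700°, lat 60.5068°.
Field (20°×10°, letters A–R): lon ⌊103.8700/20⌋ = 5 → F; lat ⌊60.5068/10⌋ = 6 → G.
Square (2°×1°, digits 0–9): lon ⌊3.8700/2⌋ = 1; lat ⌊0.5068/1⌋ = 0.
Subsquare (5′×2.5′, letters a–x): lon ⌊1.8700/0.0833333⌋ = 22 → w; lat ⌊0.5068/0.0416667⌋ = 12 → m.

FG10wm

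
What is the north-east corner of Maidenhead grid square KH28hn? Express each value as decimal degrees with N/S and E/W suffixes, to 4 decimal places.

11.4167° S, 24.6667° E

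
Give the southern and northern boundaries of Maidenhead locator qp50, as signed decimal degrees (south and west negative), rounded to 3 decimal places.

60.000, 61.000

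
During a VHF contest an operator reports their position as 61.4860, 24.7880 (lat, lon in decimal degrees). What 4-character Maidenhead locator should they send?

KP21

Shift to the Maidenhead origin (180°W, 90°S): lon 204.79, lat 151.49.
Field: lon ⌊204.79/20⌋ = 10 → K; lat ⌊151.49/10⌋ = 15 → P.
Square: lon ⌊4.79/2⌋ = 2; lat ⌊1.49/1⌋ = 1.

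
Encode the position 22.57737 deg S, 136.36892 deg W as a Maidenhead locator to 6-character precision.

Add 180° to longitude and 90° to latitude: 43.6311, 67.4226.
Field: 43.6311/20 → 2 → C, 67.4226/10 → 6 → G; chars CG.
Square: 3.6311/2 → 1, 7.4226/1 → 7; chars 17.
Subsquare: 1.6311/0.0833333 → 19 → t, 0.4226/0.0416667 → 10 → k; chars tk.

CG17tk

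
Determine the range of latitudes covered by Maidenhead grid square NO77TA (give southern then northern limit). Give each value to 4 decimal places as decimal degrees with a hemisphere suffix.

57.0000° N, 57.0417° N

Field N=13, O=14: +13·20° lon, +14·10° lat → SW at lon 80°, lat 50°.
Square 7, 7: +7·2° lon, +7·1° lat → SW at lon 94°, lat 57°.
Subsquare t=19, a=0: +19·0.0833333° lon, +0·0.0416667° lat → SW at lon 95.5833°, lat 57°.
Cell spans 0.0833333° lon × 0.0416667° lat.
south 57.0000° N, north 57.0417° N.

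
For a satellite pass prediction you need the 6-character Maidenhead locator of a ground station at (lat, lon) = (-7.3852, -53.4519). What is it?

Add 180° to longitude and 90° to latitude: 126.5481, 82.6148.
Field (20°×10°, letters A–R): 126.5481/20 → 6 → G, 82.6148/10 → 8 → I; chars GI.
Square (2°×1°, digits 0–9): 6.5481/2 → 3, 2.6148/1 → 2; chars 32.
Subsquare (5′×2.5′, letters a–x): 0.5481/0.0833333 → 6 → g, 0.6148/0.0416667 → 14 → o; chars go.

GI32go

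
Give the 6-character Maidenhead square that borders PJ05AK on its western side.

OJ95xk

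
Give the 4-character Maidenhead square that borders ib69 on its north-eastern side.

IC70

Longitude square 6; +1 → 7.
Latitude square 9; +1 → 10, wraps to 0, carry into field.
Latitude field B = 1; +1 → 2 = C.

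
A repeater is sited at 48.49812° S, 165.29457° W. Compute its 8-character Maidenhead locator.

Offset from 180°W / 90°S: lon 14.70543°, lat 41.50188°.
Field (20°×10°, letters A–R): 14.70543/20 → 0 → A, 41.50188/10 → 4 → E; chars AE.
Square (2°×1°, digits 0–9): 14.70543/2 → 7, 1.50188/1 → 1; chars 71.
Subsquare (5′×2.5′, letters a–x): 0.70543/0.0833333 → 8 → i, 0.50188/0.0416667 → 12 → m; chars im.
Extended square (30″×15″, digits 0–9): 0.03876/0.00833333 → 4, 0.00188/0.00416667 → 0; chars 40.

AE71im40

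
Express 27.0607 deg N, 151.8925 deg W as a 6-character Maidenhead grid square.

BL47bb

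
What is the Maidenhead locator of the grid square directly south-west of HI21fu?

Longitude subsquare f = 5; −1 → 4 = e.
Latitude subsquare u = 20; −1 → 19 = t.

HI21et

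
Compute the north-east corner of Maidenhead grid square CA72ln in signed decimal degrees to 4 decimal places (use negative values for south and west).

-87.4167, -125.0000

Field C=2, A=0: +2·20° lon, +0·10° lat → SW at lon -140°, lat -90°.
Square 7, 2: +7·2° lon, +2·1° lat → SW at lon -126°, lat -88°.
Subsquare l=11, n=13: +11·0.0833333° lon, +13·0.0416667° lat → SW at lon -125.083°, lat -87.4583°.
Cell spans 0.0833333° lon × 0.0416667° lat. NE corner is SW corner plus one full cell.
latitude -87.4167, longitude -125.0000.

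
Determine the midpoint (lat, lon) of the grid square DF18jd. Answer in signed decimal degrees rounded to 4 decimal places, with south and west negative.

Field D=3, F=5: +3·20° lon, +5·10° lat → SW at lon -120°, lat -40°.
Square 1, 8: +1·2° lon, +8·1° lat → SW at lon -118°, lat -32°.
Subsquare j=9, d=3: +9·0.0833333° lon, +3·0.0416667° lat → SW at lon -117.25°, lat -31.875°.
Cell spans 0.0833333° lon × 0.0416667° lat. Centre is SW corner plus half of each.
latitude -31.8542, longitude -117.2083.

-31.8542, -117.2083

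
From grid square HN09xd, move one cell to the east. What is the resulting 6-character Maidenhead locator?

Longitude subsquare x = 23; +1 → 24, wraps to 0 = a, carry into square.
Longitude square 0; +1 → 1.
The latitude characters are unchanged.

HN19ad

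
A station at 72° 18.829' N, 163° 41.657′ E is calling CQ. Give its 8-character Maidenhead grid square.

Add 180° to longitude and 90° to latitude: 343.69428, 162.31382.
Field (20°×10°, letters A–R): lon ⌊343.69428/20⌋ = 17 → R; lat ⌊162.31382/10⌋ = 16 → Q.
Square (2°×1°, digits 0–9): lon ⌊3.69428/2⌋ = 1; lat ⌊2.31382/1⌋ = 2.
Subsquare (5′×2.5′, letters a–x): lon ⌊1.69428/0.0833333⌋ = 20 → u; lat ⌊0.31382/0.0416667⌋ = 7 → h.
Extended square (30″×15″, digits 0–9): lon ⌊0.02762/0.00833333⌋ = 3; lat ⌊0.02215/0.00416667⌋ = 5.

RQ12uh35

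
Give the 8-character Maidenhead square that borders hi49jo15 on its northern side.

HI49jo16

Latitude extended square 5; +1 → 6.
The longitude characters are unchanged.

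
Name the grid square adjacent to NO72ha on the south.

NO71hx

Latitude subsquare a = 0; −1 → -1, wraps to 23 = x, carry into square.
Latitude square 2; −1 → 1.
The longitude characters are unchanged.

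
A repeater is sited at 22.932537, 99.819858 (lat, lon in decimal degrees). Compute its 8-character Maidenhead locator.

NL92vw83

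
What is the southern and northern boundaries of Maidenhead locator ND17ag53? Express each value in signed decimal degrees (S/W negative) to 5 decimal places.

Field N=13, D=3: +13·20° lon, +3·10° lat → SW at lon 80°, lat -60°.
Square 1, 7: +1·2° lon, +7·1° lat → SW at lon 82°, lat -53°.
Subsquare a=0, g=6: +0·0.0833333° lon, +6·0.0416667° lat → SW at lon 82°, lat -52.75°.
Extended square 5, 3: +5·0.00833333° lon, +3·0.00416667° lat → SW at lon 82.0417°, lat -52.7375°.
Cell spans 0.00833333° lon × 0.00416667° lat.
south -52.73750, north -52.73333.

-52.73750, -52.73333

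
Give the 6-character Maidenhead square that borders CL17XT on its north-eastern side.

CL27au

Longitude subsquare x = 23; +1 → 24, wraps to 0 = a, carry into square.
Longitude square 1; +1 → 2.
Latitude subsquare t = 19; +1 → 20 = u.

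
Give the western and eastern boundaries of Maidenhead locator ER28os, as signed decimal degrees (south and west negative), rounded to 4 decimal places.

Field E=4, R=17: +4·20° lon, +17·10° lat → SW at lon -100°, lat 80°.
Square 2, 8: +2·2° lon, +8·1° lat → SW at lon -96°, lat 88°.
Subsquare o=14, s=18: +14·0.0833333° lon, +18·0.0416667° lat → SW at lon -94.8333°, lat 88.75°.
Cell spans 0.0833333° lon × 0.0416667° lat.
west -94.8333, east -94.7500.

-94.8333, -94.7500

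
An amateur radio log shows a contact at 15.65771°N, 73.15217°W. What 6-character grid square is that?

FK35kp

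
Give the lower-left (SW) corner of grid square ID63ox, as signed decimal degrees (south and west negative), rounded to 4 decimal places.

-56.0417, -6.8333

Field I=8, D=3: +8·20° lon, +3·10° lat → SW at lon -20°, lat -60°.
Square 6, 3: +6·2° lon, +3·1° lat → SW at lon -8°, lat -57°.
Subsquare o=14, x=23: +14·0.0833333° lon, +23·0.0416667° lat → SW at lon -6.83333°, lat -56.0417°.
latitude -56.0417, longitude -6.8333.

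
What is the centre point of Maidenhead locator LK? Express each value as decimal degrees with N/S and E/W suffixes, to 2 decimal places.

15.00° N, 50.00° E

Field L=11, K=10: +11·20° lon, +10·10° lat → SW at lon 40°, lat 10°.
Cell spans 20° lon × 10° lat. Centre is SW corner plus half of each.
latitude 15.00° N, longitude 50.00° E.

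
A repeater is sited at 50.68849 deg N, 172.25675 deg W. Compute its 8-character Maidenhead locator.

Shift to the Maidenhead origin (180°W, 90°S): lon 7.74325, lat 140.68849.
Field: lon ⌊7.74325/20⌋ = 0 → A; lat ⌊140.68849/10⌋ = 14 → O.
Square: lon ⌊7.74325/2⌋ = 3; lat ⌊0.68849/1⌋ = 0.
Subsquare: lon ⌊1.74325/0.0833333⌋ = 20 → u; lat ⌊0.68849/0.0416667⌋ = 16 → q.
Extended square: lon ⌊0.07658/0.00833333⌋ = 9; lat ⌊0.02182/0.00416667⌋ = 5.

AO30uq95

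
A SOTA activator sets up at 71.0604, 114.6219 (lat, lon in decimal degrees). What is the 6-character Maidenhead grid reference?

OQ71hb

Offset from 180°W / 90°S: lon 294.6219°, lat 161.0604°.
Field: lon ⌊294.6219/20⌋ = 14 → O; lat ⌊161.0604/10⌋ = 16 → Q.
Square: lon ⌊14.6219/2⌋ = 7; lat ⌊1.0604/1⌋ = 1.
Subsquare: lon ⌊0.6219/0.0833333⌋ = 7 → h; lat ⌊0.0604/0.0416667⌋ = 1 → b.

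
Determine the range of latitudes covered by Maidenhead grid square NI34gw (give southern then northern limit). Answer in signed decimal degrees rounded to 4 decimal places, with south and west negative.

-5.0833, -5.0417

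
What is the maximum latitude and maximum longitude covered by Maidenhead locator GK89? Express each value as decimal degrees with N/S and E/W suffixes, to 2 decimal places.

20.00° N, 42.00° W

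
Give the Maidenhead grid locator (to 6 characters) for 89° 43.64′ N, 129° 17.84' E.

PR49pr

Shift to the Maidenhead origin (180°W, 90°S): lon 309.2973, lat 179.7273.
Field: 309.2973/20 → 15 → P, 179.7273/10 → 17 → R; chars PR.
Square: 9.2973/2 → 4, 9.7273/1 → 9; chars 49.
Subsquare: 1.2973/0.0833333 → 15 → p, 0.7273/0.0416667 → 17 → r; chars pr.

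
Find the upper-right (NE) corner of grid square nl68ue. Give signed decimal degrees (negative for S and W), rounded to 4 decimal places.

28.2083, 93.7500

Field N=13, L=11: +13·20° lon, +11·10° lat → SW at lon 80°, lat 20°.
Square 6, 8: +6·2° lon, +8·1° lat → SW at lon 92°, lat 28°.
Subsquare u=20, e=4: +20·0.0833333° lon, +4·0.0416667° lat → SW at lon 93.6667°, lat 28.1667°.
Cell spans 0.0833333° lon × 0.0416667° lat. NE corner is SW corner plus one full cell.
latitude 28.2083, longitude 93.7500.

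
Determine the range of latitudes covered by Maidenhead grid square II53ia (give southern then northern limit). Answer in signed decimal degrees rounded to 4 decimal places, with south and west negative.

-7.0000, -6.9583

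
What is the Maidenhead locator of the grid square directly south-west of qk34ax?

QK24xw

Longitude subsquare a = 0; −1 → -1, wraps to 23 = x, carry into square.
Longitude square 3; −1 → 2.
Latitude subsquare x = 23; −1 → 22 = w.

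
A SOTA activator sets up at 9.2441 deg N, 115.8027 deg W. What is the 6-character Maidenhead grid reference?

Offset from 180°W / 90°S: lon 64.1973°, lat 99.2441°.
Field: lon ⌊64.1973/20⌋ = 3 → D; lat ⌊99.2441/10⌋ = 9 → J.
Square: lon ⌊4.1973/2⌋ = 2; lat ⌊9.2441/1⌋ = 9.
Subsquare: lon ⌊0.1973/0.0833333⌋ = 2 → c; lat ⌊0.2441/0.0416667⌋ = 5 → f.

DJ29cf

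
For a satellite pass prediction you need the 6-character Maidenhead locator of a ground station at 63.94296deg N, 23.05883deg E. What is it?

KP13mw

Shift to the Maidenhead origin (180°W, 90°S): lon 203.0588, lat 153.9430.
Field (20°×10°, letters A–R): 203.0588/20 → 10 → K, 153.9430/10 → 15 → P; chars KP.
Square (2°×1°, digits 0–9): 3.0588/2 → 1, 3.9430/1 → 3; chars 13.
Subsquare (5′×2.5′, letters a–x): 1.0588/0.0833333 → 12 → m, 0.9430/0.0416667 → 22 → w; chars mw.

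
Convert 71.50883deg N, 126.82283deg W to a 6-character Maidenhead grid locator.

CQ61om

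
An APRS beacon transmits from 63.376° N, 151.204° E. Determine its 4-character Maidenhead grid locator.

Shift to the Maidenhead origin (180°W, 90°S): lon 331.20, lat 153.38.
Field (20°×10°, letters A–R): lon ⌊331.20/20⌋ = 16 → Q; lat ⌊153.38/10⌋ = 15 → P.
Square (2°×1°, digits 0–9): lon ⌊11.20/2⌋ = 5; lat ⌊3.38/1⌋ = 3.

QP53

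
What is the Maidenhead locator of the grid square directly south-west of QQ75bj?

Longitude subsquare b = 1; −1 → 0 = a.
Latitude subsquare j = 9; −1 → 8 = i.

QQ75ai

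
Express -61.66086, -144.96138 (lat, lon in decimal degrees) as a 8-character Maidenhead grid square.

BC78mi41

Offset from 180°W / 90°S: lon 35.03862°, lat 28.33914°.
Field (20°×10°, letters A–R): 35.03862/20 → 1 → B, 28.33914/10 → 2 → C; chars BC.
Square (2°×1°, digits 0–9): 15.03862/2 → 7, 8.33914/1 → 8; chars 78.
Subsquare (5′×2.5′, letters a–x): 1.03862/0.0833333 → 12 → m, 0.33914/0.0416667 → 8 → i; chars mi.
Extended square (30″×15″, digits 0–9): 0.03862/0.00833333 → 4, 0.00581/0.00416667 → 1; chars 41.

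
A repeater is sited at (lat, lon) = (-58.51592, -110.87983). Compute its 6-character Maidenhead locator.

Offset from 180°W / 90°S: lon 69.1202°, lat 31.4841°.
Field (20°×10°, letters A–R): 69.1202/20 → 3 → D, 31.4841/10 → 3 → D; chars DD.
Square (2°×1°, digits 0–9): 9.1202/2 → 4, 1.4841/1 → 1; chars 41.
Subsquare (5′×2.5′, letters a–x): 1.1202/0.0833333 → 13 → n, 0.4841/0.0416667 → 11 → l; chars nl.

DD41nl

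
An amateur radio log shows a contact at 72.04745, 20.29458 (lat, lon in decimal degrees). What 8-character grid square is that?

KQ02db51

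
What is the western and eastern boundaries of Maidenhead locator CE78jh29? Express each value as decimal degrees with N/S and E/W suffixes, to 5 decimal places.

Field C=2, E=4: +2·20° lon, +4·10° lat → SW at lon -140°, lat -50°.
Square 7, 8: +7·2° lon, +8·1° lat → SW at lon -126°, lat -42°.
Subsquare j=9, h=7: +9·0.0833333° lon, +7·0.0416667° lat → SW at lon -125.25°, lat -41.7083°.
Extended square 2, 9: +2·0.00833333° lon, +9·0.00416667° lat → SW at lon -125.233°, lat -41.6708°.
Cell spans 0.00833333° lon × 0.00416667° lat.
west 125.23333° W, east 125.22500° W.

125.23333° W, 125.22500° W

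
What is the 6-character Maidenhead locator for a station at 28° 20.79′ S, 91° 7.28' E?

Shift to the Maidenhead origin (180°W, 90°S): lon 271.1213, lat 61.6535.
Field: 271.1213/20 → 13 → N, 61.6535/10 → 6 → G; chars NG.
Square: 11.1213/2 → 5, 1.6535/1 → 1; chars 51.
Subsquare: 1.1213/0.0833333 → 13 → n, 0.6535/0.0416667 → 15 → p; chars np.

NG51np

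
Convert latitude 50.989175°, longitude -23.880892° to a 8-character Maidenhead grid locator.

Offset from 180°W / 90°S: lon 156.11911°, lat 140.98917°.
Field (20°×10°, letters A–R): lon ⌊156.11911/20⌋ = 7 → H; lat ⌊140.98917/10⌋ = 14 → O.
Square (2°×1°, digits 0–9): lon ⌊16.11911/2⌋ = 8; lat ⌊0.98917/1⌋ = 0.
Subsquare (5′×2.5′, letters a–x): lon ⌊0.11911/0.0833333⌋ = 1 → b; lat ⌊0.98917/0.0416667⌋ = 23 → x.
Extended square (30″×15″, digits 0–9): lon ⌊0.03577/0.00833333⌋ = 4; lat ⌊0.03084/0.00416667⌋ = 7.

HO80bx47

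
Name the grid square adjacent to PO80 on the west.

PO70

Longitude square 8; −1 → 7.
The latitude characters are unchanged.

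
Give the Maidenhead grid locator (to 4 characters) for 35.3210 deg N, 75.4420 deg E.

MM75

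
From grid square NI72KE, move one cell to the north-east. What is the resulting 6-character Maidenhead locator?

Longitude subsquare k = 10; +1 → 11 = l.
Latitude subsquare e = 4; +1 → 5 = f.

NI72lf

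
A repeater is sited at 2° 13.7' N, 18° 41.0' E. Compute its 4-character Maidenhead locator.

JJ92

Add 180° to longitude and 90° to latitude: 198.68, 92.23.
Field: lon ⌊198.68/20⌋ = 9 → J; lat ⌊92.23/10⌋ = 9 → J.
Square: lon ⌊18.68/2⌋ = 9; lat ⌊2.23/1⌋ = 2.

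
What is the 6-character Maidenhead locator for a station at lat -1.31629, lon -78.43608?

Offset from 180°W / 90°S: lon 101.5639°, lat 88.6837°.
Field (20°×10°, letters A–R): lon ⌊101.5639/20⌋ = 5 → F; lat ⌊88.6837/10⌋ = 8 → I.
Square (2°×1°, digits 0–9): lon ⌊1.5639/2⌋ = 0; lat ⌊8.6837/1⌋ = 8.
Subsquare (5′×2.5′, letters a–x): lon ⌊1.5639/0.0833333⌋ = 18 → s; lat ⌊0.6837/0.0416667⌋ = 16 → q.

FI08sq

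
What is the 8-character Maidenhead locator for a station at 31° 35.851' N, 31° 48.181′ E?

Shift to the Maidenhead origin (180°W, 90°S): lon 211.80302, lat 121.59752.
Field (20°×10°, letters A–R): lon ⌊211.80302/20⌋ = 10 → K; lat ⌊121.59752/10⌋ = 12 → M.
Square (2°×1°, digits 0–9): lon ⌊11.80302/2⌋ = 5; lat ⌊1.59752/1⌋ = 1.
Subsquare (5′×2.5′, letters a–x): lon ⌊1.80302/0.0833333⌋ = 21 → v; lat ⌊0.59752/0.0416667⌋ = 14 → o.
Extended square (30″×15″, digits 0–9): lon ⌊0.05302/0.00833333⌋ = 6; lat ⌊0.01418/0.00416667⌋ = 3.

KM51vo63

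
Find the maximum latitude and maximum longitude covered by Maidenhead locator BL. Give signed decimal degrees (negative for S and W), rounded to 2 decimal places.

Field B=1, L=11: +1·20° lon, +11·10° lat → SW at lon -160°, lat 20°.
Cell spans 20° lon × 10° lat. NE corner is SW corner plus one full cell.
latitude 30.00, longitude -140.00.

30.00, -140.00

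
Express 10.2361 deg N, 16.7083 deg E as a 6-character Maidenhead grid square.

Add 180° to longitude and 90° to latitude: 196.7083, 100.2361.
Field (20°×10°, letters A–R): 196.7083/20 → 9 → J, 100.2361/10 → 10 → K; chars JK.
Square (2°×1°, digits 0–9): 16.7083/2 → 8, 0.2361/1 → 0; chars 80.
Subsquare (5′×2.5′, letters a–x): 0.7083/0.0833333 → 8 → i, 0.2361/0.0416667 → 5 → f; chars if.

JK80if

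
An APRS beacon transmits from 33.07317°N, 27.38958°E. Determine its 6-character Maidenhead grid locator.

Add 180° to longitude and 90° to latitude: 207.3896, 123.0732.
Field (20°×10°, letters A–R): 207.3896/20 → 10 → K, 123.0732/10 → 12 → M; chars KM.
Square (2°×1°, digits 0–9): 7.3896/2 → 3, 3.0732/1 → 3; chars 33.
Subsquare (5′×2.5′, letters a–x): 1.3896/0.0833333 → 16 → q, 0.0732/0.0416667 → 1 → b; chars qb.

KM33qb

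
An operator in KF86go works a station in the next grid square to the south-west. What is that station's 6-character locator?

KF86fn

Longitude subsquare g = 6; −1 → 5 = f.
Latitude subsquare o = 14; −1 → 13 = n.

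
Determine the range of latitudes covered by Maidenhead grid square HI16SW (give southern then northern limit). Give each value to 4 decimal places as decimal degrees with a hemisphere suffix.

3.0833° S, 3.0417° S

Field H=7, I=8: +7·20° lon, +8·10° lat → SW at lon -40°, lat -10°.
Square 1, 6: +1·2° lon, +6·1° lat → SW at lon -38°, lat -4°.
Subsquare s=18, w=22: +18·0.0833333° lon, +22·0.0416667° lat → SW at lon -36.5°, lat -3.08333°.
Cell spans 0.0833333° lon × 0.0416667° lat.
south 3.0833° S, north 3.0417° S.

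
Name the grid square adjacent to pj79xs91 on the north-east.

PJ89as02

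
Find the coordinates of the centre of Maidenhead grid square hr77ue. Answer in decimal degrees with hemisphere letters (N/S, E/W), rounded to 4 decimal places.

Field H=7, R=17: +7·20° lon, +17·10° lat → SW at lon -40°, lat 80°.
Square 7, 7: +7·2° lon, +7·1° lat → SW at lon -26°, lat 87°.
Subsquare u=20, e=4: +20·0.0833333° lon, +4·0.0416667° lat → SW at lon -24.3333°, lat 87.1667°.
Cell spans 0.0833333° lon × 0.0416667° lat. Centre is SW corner plus half of each.
latitude 87.1875° N, longitude 24.2917° W.

87.1875° N, 24.2917° W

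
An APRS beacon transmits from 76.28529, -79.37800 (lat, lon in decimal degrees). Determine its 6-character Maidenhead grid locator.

FQ06hg

Add 180° to longitude and 90° to latitude: 100.6220, 166.2853.
Field: lon ⌊100.6220/20⌋ = 5 → F; lat ⌊166.2853/10⌋ = 16 → Q.
Square: lon ⌊0.6220/2⌋ = 0; lat ⌊6.2853/1⌋ = 6.
Subsquare: lon ⌊0.6220/0.0833333⌋ = 7 → h; lat ⌊0.2853/0.0416667⌋ = 6 → g.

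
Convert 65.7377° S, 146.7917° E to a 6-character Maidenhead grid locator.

Offset from 180°W / 90°S: lon 326.7917°, lat 24.2623°.
Field: lon ⌊326.7917/20⌋ = 16 → Q; lat ⌊24.2623/10⌋ = 2 → C.
Square: lon ⌊6.7917/2⌋ = 3; lat ⌊4.2623/1⌋ = 4.
Subsquare: lon ⌊0.7917/0.0833333⌋ = 9 → j; lat ⌊0.2623/0.0416667⌋ = 6 → g.

QC34jg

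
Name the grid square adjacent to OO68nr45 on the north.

Latitude extended square 5; +1 → 6.
The longitude characters are unchanged.

OO68nr46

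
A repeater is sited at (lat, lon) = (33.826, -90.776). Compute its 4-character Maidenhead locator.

EM43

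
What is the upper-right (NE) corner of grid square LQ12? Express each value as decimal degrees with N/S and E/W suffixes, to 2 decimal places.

Field L=11, Q=16: +11·20° lon, +16·10° lat → SW at lon 40°, lat 70°.
Square 1, 2: +1·2° lon, +2·1° lat → SW at lon 42°, lat 72°.
Cell spans 2° lon × 1° lat. NE corner is SW corner plus one full cell.
latitude 73.00° N, longitude 44.00° E.

73.00° N, 44.00° E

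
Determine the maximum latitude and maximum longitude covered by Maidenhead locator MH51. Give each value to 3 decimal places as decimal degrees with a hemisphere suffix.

Field M=12, H=7: +12·20° lon, +7·10° lat → SW at lon 60°, lat -20°.
Square 5, 1: +5·2° lon, +1·1° lat → SW at lon 70°, lat -19°.
Cell spans 2° lon × 1° lat. NE corner is SW corner plus one full cell.
latitude 18.000° S, longitude 72.000° E.

18.000° S, 72.000° E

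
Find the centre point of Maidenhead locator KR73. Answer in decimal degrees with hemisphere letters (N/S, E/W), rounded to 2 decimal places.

83.50° N, 35.00° E

Field K=10, R=17: +10·20° lon, +17·10° lat → SW at lon 20°, lat 80°.
Square 7, 3: +7·2° lon, +3·1° lat → SW at lon 34°, lat 83°.
Cell spans 2° lon × 1° lat. Centre is SW corner plus half of each.
latitude 83.50° N, longitude 35.00° E.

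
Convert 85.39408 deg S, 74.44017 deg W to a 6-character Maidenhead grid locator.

Offset from 180°W / 90°S: lon 105.5598°, lat 4.6059°.
Field: 105.5598/20 → 5 → F, 4.6059/10 → 0 → A; chars FA.
Square: 5.5598/2 → 2, 4.6059/1 → 4; chars 24.
Subsquare: 1.5598/0.0833333 → 18 → s, 0.6059/0.0416667 → 14 → o; chars so.

FA24so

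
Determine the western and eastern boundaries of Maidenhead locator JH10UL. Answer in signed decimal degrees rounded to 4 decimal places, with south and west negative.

3.6667, 3.7500

Field J=9, H=7: +9·20° lon, +7·10° lat → SW at lon 0°, lat -20°.
Square 1, 0: +1·2° lon, +0·1° lat → SW at lon 2°, lat -20°.
Subsquare u=20, l=11: +20·0.0833333° lon, +11·0.0416667° lat → SW at lon 3.66667°, lat -19.5417°.
Cell spans 0.0833333° lon × 0.0416667° lat.
west 3.6667, east 3.7500.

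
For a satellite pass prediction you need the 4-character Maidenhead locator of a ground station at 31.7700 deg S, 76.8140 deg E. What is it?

MF88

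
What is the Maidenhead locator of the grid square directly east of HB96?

IB06

Longitude square 9; +1 → 10, wraps to 0, carry into field.
Longitude field H = 7; +1 → 8 = I.
The latitude characters are unchanged.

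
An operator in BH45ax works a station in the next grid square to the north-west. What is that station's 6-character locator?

Longitude subsquare a = 0; −1 → -1, wraps to 23 = x, carry into square.
Longitude square 4; −1 → 3.
Latitude subsquare x = 23; +1 → 24, wraps to 0 = a, carry into square.
Latitude square 5; +1 → 6.

BH36xa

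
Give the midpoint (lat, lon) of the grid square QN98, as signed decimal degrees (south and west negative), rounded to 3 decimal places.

48.500, 159.000

Field Q=16, N=13: +16·20° lon, +13·10° lat → SW at lon 140°, lat 40°.
Square 9, 8: +9·2° lon, +8·1° lat → SW at lon 158°, lat 48°.
Cell spans 2° lon × 1° lat. Centre is SW corner plus half of each.
latitude 48.500, longitude 159.000.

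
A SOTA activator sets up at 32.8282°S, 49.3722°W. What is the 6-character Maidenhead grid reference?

Shift to the Maidenhead origin (180°W, 90°S): lon 130.6278, lat 57.1718.
Field (20°×10°, letters A–R): 130.6278/20 → 6 → G, 57.1718/10 → 5 → F; chars GF.
Square (2°×1°, digits 0–9): 10.6278/2 → 5, 7.1718/1 → 7; chars 57.
Subsquare (5′×2.5′, letters a–x): 0.6278/0.0833333 → 7 → h, 0.1718/0.0416667 → 4 → e; chars he.

GF57he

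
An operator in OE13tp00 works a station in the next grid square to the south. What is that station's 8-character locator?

Latitude extended square 0; −1 → -1, wraps to 9, carry into subsquare.
Latitude subsquare p = 15; −1 → 14 = o.
The longitude characters are unchanged.

OE13to09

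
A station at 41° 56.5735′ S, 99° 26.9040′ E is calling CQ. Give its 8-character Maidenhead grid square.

Add 180° to longitude and 90° to latitude: 279.44840, 48.05711.
Field (20°×10°, letters A–R): 279.44840/20 → 13 → N, 48.05711/10 → 4 → E; chars NE.
Square (2°×1°, digits 0–9): 19.44840/2 → 9, 8.05711/1 → 8; chars 98.
Subsquare (5′×2.5′, letters a–x): 1.44840/0.0833333 → 17 → r, 0.05711/0.0416667 → 1 → b; chars rb.
Extended square (30″×15″, digits 0–9): 0.03173/0.00833333 → 3, 0.01544/0.00416667 → 3; chars 33.

NE98rb33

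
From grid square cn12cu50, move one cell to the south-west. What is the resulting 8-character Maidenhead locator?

CN12ct49

Longitude extended square 5; −1 → 4.
Latitude extended square 0; −1 → -1, wraps to 9, carry into subsquare.
Latitude subsquare u = 20; −1 → 19 = t.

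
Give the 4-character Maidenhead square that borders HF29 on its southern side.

Latitude square 9; −1 → 8.
The longitude characters are unchanged.

HF28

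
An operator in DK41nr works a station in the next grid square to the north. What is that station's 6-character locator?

DK41ns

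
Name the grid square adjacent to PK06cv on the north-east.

PK06dw

Longitude subsquare c = 2; +1 → 3 = d.
Latitude subsquare v = 21; +1 → 22 = w.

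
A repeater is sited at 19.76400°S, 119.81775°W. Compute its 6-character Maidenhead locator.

Offset from 180°W / 90°S: lon 60.1822°, lat 70.2360°.
Field (20°×10°, letters A–R): lon ⌊60.1822/20⌋ = 3 → D; lat ⌊70.2360/10⌋ = 7 → H.
Square (2°×1°, digits 0–9): lon ⌊0.1822/2⌋ = 0; lat ⌊0.2360/1⌋ = 0.
Subsquare (5′×2.5′, letters a–x): lon ⌊0.1822/0.0833333⌋ = 2 → c; lat ⌊0.2360/0.0416667⌋ = 5 → f.

DH00cf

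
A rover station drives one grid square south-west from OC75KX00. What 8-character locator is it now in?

Longitude extended square 0; −1 → -1, wraps to 9, carry into subsquare.
Longitude subsquare k = 10; −1 → 9 = j.
Latitude extended square 0; −1 → -1, wraps to 9, carry into subsquare.
Latitude subsquare x = 23; −1 → 22 = w.

OC75jw99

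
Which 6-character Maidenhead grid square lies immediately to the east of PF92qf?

PF92rf

Longitude subsquare q = 16; +1 → 17 = r.
The latitude characters are unchanged.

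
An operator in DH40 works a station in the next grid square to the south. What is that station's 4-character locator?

DG49

Latitude square 0; −1 → -1, wraps to 9, carry into field.
Latitude field H = 7; −1 → 6 = G.
The longitude characters are unchanged.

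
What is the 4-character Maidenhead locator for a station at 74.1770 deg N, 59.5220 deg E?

Offset from 180°W / 90°S: lon 239.52°, lat 164.18°.
Field: lon ⌊239.52/20⌋ = 11 → L; lat ⌊164.18/10⌋ = 16 → Q.
Square: lon ⌊19.52/2⌋ = 9; lat ⌊4.18/1⌋ = 4.

LQ94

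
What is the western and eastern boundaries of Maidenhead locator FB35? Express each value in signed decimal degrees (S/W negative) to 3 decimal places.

Field F=5, B=1: +5·20° lon, +1·10° lat → SW at lon -80°, lat -80°.
Square 3, 5: +3·2° lon, +5·1° lat → SW at lon -74°, lat -75°.
Cell spans 2° lon × 1° lat.
west -74.000, east -72.000.

-74.000, -72.000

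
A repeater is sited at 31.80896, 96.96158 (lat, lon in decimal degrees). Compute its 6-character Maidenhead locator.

NM81lt

Offset from 180°W / 90°S: lon 276.9616°, lat 121.8090°.
Field: lon ⌊276.9616/20⌋ = 13 → N; lat ⌊121.8090/10⌋ = 12 → M.
Square: lon ⌊16.9616/2⌋ = 8; lat ⌊1.8090/1⌋ = 1.
Subsquare: lon ⌊0.9616/0.0833333⌋ = 11 → l; lat ⌊0.8090/0.0416667⌋ = 19 → t.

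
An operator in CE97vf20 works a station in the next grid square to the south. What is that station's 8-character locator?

CE97ve29

Latitude extended square 0; −1 → -1, wraps to 9, carry into subsquare.
Latitude subsquare f = 5; −1 → 4 = e.
The longitude characters are unchanged.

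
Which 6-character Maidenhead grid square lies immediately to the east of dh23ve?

DH23we

Longitude subsquare v = 21; +1 → 22 = w.
The latitude characters are unchanged.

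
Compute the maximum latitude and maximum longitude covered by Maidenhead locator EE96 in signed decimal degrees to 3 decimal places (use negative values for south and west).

Field E=4, E=4: +4·20° lon, +4·10° lat → SW at lon -100°, lat -50°.
Square 9, 6: +9·2° lon, +6·1° lat → SW at lon -82°, lat -44°.
Cell spans 2° lon × 1° lat. NE corner is SW corner plus one full cell.
latitude -43.000, longitude -80.000.

-43.000, -80.000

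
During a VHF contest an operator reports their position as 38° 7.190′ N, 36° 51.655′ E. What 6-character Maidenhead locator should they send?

KM88kc

Add 180° to longitude and 90° to latitude: 216.8609, 128.1198.
Field: 216.8609/20 → 10 → K, 128.1198/10 → 12 → M; chars KM.
Square: 16.8609/2 → 8, 8.1198/1 → 8; chars 88.
Subsquare: 0.8609/0.0833333 → 10 → k, 0.1198/0.0416667 → 2 → c; chars kc.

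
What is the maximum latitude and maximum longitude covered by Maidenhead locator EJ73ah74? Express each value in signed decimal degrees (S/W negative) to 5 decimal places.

Field E=4, J=9: +4·20° lon, +9·10° lat → SW at lon -100°, lat 0°.
Square 7, 3: +7·2° lon, +3·1° lat → SW at lon -86°, lat 3°.
Subsquare a=0, h=7: +0·0.0833333° lon, +7·0.0416667° lat → SW at lon -86°, lat 3.29167°.
Extended square 7, 4: +7·0.00833333° lon, +4·0.00416667° lat → SW at lon -85.9417°, lat 3.30833°.
Cell spans 0.00833333° lon × 0.00416667° lat. NE corner is SW corner plus one full cell.
latitude 3.31250, longitude -85.93333.

3.31250, -85.93333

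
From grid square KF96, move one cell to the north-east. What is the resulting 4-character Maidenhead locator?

LF07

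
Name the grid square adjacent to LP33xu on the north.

Latitude subsquare u = 20; +1 → 21 = v.
The longitude characters are unchanged.

LP33xv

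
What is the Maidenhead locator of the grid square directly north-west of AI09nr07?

AI09mr98

Longitude extended square 0; −1 → -1, wraps to 9, carry into subsquare.
Longitude subsquare n = 13; −1 → 12 = m.
Latitude extended square 7; +1 → 8.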